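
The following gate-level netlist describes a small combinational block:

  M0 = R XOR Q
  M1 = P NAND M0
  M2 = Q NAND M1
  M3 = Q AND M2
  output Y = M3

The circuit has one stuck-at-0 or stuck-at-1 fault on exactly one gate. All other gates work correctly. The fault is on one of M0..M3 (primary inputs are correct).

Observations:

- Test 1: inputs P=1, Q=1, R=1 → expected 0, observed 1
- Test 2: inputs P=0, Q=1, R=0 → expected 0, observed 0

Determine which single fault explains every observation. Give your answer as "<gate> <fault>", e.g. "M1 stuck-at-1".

M0 stuck-at-1

Fault-free values for test 1 (P=1, Q=1, R=1): M0=0, M1=1, M2=0, M3=0, giving Y=0. Observed 1.
Test 1: faults giving observed 1 are {M0 stuck-at-1, M1 stuck-at-0, M2 stuck-at-1, M3 stuck-at-1}.
Test 2 (P=0, Q=1, R=0): fault-free M0=1, M1=1, M2=0, M3=0 → 0; observed 0. Eliminates M1 stuck-at-0, M2 stuck-at-1, M3 stuck-at-1.
Only M0 stuck-at-1 is consistent with every test.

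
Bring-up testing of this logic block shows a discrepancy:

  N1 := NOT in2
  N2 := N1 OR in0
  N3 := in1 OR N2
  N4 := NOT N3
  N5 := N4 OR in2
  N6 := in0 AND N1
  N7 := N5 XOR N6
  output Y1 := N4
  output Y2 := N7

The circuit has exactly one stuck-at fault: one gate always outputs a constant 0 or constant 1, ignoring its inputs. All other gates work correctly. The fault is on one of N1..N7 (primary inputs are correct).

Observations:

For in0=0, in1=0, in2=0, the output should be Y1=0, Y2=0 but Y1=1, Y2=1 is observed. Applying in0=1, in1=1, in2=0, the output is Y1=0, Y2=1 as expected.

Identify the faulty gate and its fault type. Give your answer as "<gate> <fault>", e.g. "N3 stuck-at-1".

Fault-free values for test 1 (in0=0, in1=0, in2=0): N1=1, N2=1, N3=1, N4=0, N5=0, N6=0, N7=0, giving Y1=0, Y2=0. Observed Y1=1, Y2=1.
Test 1: faults giving observed Y1=1, Y2=1 are {N1 stuck-at-0, N2 stuck-at-0, N3 stuck-at-0, N4 stuck-at-1}.
Test 2 (in0=1, in1=1, in2=0): fault-free N1=1, N2=1, N3=1, N4=0, N5=0, N6=1, N7=1 → Y1=0, Y2=1; observed Y1=0, Y2=1. Eliminates N1 stuck-at-0, N3 stuck-at-0, N4 stuck-at-1.
Only N2 stuck-at-0 is consistent with every test.

N2 stuck-at-0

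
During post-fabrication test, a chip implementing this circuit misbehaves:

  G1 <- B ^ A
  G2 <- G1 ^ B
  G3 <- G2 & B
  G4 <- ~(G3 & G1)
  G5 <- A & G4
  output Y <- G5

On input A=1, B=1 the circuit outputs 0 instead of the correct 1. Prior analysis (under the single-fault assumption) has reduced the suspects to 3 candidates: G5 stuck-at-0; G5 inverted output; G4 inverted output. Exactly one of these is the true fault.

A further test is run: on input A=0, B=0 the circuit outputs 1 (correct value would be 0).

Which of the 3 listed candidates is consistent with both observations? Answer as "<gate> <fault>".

G5 inverted output

Evaluate each candidate on input A=0, B=0:
  G5 stuck-at-0: G1=0, G2=0, G3=0, G4=1, G5=0 [stuck-at-0] → 0 — eliminated
  G5 inverted output: G1=0, G2=0, G3=0, G4=1, G5=1 [inverted output] → 1 — matches
  G4 inverted output: G1=0, G2=0, G3=0, G4=0 [inverted output], G5=0 → 0 — eliminated
Only G5 inverted output reproduces the observed 1.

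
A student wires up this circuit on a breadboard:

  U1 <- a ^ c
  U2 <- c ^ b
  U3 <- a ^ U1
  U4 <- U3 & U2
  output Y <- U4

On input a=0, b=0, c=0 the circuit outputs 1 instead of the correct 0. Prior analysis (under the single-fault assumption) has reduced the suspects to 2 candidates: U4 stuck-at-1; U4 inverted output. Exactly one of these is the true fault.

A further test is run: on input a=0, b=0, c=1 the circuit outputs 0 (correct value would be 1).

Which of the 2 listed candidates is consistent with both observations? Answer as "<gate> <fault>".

U4 inverted output

Evaluate each candidate on input a=0, b=0, c=1:
  U4 stuck-at-1: U1=1, U2=1, U3=1, U4=1 [stuck-at-1] → 1 — eliminated
  U4 inverted output: U1=1, U2=1, U3=1, U4=0 [inverted output] → 0 — matches
Only U4 inverted output reproduces the observed 0.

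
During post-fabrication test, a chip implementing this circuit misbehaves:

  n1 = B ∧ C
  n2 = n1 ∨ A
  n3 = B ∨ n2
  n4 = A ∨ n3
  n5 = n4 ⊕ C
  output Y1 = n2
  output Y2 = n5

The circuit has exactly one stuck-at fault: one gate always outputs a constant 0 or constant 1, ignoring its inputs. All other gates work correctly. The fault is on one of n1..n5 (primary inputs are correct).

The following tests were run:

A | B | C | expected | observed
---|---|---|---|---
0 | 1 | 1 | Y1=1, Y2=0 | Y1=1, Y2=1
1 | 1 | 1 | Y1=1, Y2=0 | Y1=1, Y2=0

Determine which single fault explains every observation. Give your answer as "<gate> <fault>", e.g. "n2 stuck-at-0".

n3 stuck-at-0

Fault-free values for test 1 (A=0, B=1, C=1): n1=1, n2=1, n3=1, n4=1, n5=0, giving Y1=1, Y2=0. Observed Y1=1, Y2=1.
Test 1: faults giving observed Y1=1, Y2=1 are {n3 stuck-at-0, n4 stuck-at-0, n5 stuck-at-1}.
Test 2 (A=1, B=1, C=1): fault-free n1=1, n2=1, n3=1, n4=1, n5=0 → Y1=1, Y2=0; observed Y1=1, Y2=0. Eliminates n4 stuck-at-0, n5 stuck-at-1.
Only n3 stuck-at-0 is consistent with every test.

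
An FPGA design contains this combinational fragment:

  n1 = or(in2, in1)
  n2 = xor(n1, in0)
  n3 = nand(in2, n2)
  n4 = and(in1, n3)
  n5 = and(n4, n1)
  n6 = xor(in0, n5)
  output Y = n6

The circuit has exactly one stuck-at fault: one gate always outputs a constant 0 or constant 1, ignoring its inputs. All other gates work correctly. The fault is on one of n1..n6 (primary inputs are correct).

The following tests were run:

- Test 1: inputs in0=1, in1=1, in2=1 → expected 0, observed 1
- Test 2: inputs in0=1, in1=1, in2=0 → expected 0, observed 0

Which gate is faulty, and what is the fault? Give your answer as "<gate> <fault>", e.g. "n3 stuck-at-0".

Fault-free values for test 1 (in0=1, in1=1, in2=1): n1=1, n2=0, n3=1, n4=1, n5=1, n6=0, giving Y=0. Observed 1.
Test 1: faults giving observed 1 are {n1 stuck-at-0, n2 stuck-at-1, n3 stuck-at-0, n4 stuck-at-0, n5 stuck-at-0, n6 stuck-at-1}.
Test 2 (in0=1, in1=1, in2=0): fault-free n1=1, n2=0, n3=1, n4=1, n5=1, n6=0 → 0; observed 0. Eliminates n1 stuck-at-0, n3 stuck-at-0, n4 stuck-at-0, n5 stuck-at-0, n6 stuck-at-1.
Only n2 stuck-at-1 is consistent with every test.

n2 stuck-at-1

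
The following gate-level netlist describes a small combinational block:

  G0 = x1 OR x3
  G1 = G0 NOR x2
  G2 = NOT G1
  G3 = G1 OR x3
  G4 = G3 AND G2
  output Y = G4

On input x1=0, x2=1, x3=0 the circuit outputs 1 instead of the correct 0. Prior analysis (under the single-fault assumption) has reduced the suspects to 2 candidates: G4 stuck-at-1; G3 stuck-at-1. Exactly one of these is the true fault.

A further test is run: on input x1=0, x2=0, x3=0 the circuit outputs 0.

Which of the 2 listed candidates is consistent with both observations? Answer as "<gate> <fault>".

Evaluate each candidate on input x1=0, x2=0, x3=0:
  G4 stuck-at-1: G0=0, G1=1, G2=0, G3=1, G4=1 [stuck-at-1] → 1 — eliminated
  G3 stuck-at-1: G0=0, G1=1, G2=0, G3=1 [stuck-at-1], G4=0 → 0 — matches
Only G3 stuck-at-1 reproduces the observed 0.

G3 stuck-at-1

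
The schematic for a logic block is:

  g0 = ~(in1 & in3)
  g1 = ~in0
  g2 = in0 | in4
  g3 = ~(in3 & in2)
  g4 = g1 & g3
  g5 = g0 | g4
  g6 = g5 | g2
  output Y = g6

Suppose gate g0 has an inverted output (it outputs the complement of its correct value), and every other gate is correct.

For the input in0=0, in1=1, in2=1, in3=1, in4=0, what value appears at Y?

Propagate with g0 forced: g0=1 [inverted output], g1=1, g2=0, g3=0, g4=0, g5=1, g6=1.
So Y = 1. (Without the fault it would be 0.)

1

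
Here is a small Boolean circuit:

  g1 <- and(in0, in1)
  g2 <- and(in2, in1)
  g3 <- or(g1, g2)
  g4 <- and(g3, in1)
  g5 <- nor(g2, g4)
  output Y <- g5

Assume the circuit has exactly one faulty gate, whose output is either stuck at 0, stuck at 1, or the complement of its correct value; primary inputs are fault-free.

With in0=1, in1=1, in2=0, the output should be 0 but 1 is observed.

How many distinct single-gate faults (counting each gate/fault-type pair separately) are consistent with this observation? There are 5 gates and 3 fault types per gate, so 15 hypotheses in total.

Fault-free: g1=1, g2=0, g3=1, g4=1, g5=0 → 0. Observed 1.
  g1: stuck-at-0, inverted output ✓; others ✗
  g2: none of the 3 fault types match ✗
  g3: stuck-at-0, inverted output ✓; others ✗
  g4: stuck-at-0, inverted output ✓; others ✗
  g5: stuck-at-1, inverted output ✓; others ✗
Consistent faults: {g1 stuck-at-0, g1 inverted output, g3 stuck-at-0, g3 inverted output, g4 stuck-at-0, g4 inverted output, g5 stuck-at-1, g5 inverted output} — 8 in all.

8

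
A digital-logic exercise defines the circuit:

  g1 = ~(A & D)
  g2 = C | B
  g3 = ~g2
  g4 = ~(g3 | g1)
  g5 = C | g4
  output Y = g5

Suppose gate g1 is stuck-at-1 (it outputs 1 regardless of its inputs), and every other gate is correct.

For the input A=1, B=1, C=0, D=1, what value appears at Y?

Propagate with g1 forced: g1=1 [stuck-at-1], g2=1, g3=0, g4=0, g5=0.
So Y = 0. (Without the fault it would be 1.)

0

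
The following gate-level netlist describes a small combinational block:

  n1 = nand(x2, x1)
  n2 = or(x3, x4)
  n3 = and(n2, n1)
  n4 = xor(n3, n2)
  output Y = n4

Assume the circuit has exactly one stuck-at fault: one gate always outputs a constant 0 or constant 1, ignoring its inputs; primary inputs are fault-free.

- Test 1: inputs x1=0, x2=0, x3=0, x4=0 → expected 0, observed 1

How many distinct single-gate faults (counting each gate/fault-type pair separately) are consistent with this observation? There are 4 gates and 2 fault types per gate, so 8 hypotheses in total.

Fault-free: n1=1, n2=0, n3=0, n4=0 → 0. Observed 1.
  n1 stuck-at-0: output 0 ✗
  n1 stuck-at-1: output 0 ✗
  n2 stuck-at-0: output 0 ✗
  n2 stuck-at-1: output 0 ✗
  n3 stuck-at-0: output 0 ✗
  n3 stuck-at-1: output 1 ✓
  n4 stuck-at-0: output 0 ✗
  n4 stuck-at-1: output 1 ✓
Consistent faults: {n3 stuck-at-1, n4 stuck-at-1} — 2 in all.

2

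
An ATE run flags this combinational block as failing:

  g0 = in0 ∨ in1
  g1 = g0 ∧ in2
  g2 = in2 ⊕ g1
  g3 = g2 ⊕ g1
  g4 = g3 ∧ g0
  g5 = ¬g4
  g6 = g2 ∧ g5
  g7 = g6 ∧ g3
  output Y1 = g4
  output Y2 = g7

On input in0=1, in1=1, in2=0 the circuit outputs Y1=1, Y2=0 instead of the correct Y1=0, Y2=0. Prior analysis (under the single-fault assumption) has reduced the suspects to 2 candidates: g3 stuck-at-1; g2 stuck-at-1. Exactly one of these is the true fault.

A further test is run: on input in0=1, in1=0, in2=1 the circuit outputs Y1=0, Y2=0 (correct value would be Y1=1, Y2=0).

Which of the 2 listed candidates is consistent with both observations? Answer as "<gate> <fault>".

Evaluate each candidate on input in0=1, in1=0, in2=1:
  g3 stuck-at-1: g0=1, g1=1, g2=0, g3=1 [stuck-at-1], g4=1, g5=0, g6=0, g7=0 → Y1=1, Y2=0 — eliminated
  g2 stuck-at-1: g0=1, g1=1, g2=1 [stuck-at-1], g3=0, g4=0, g5=1, g6=1, g7=0 → Y1=0, Y2=0 — matches
Only g2 stuck-at-1 reproduces the observed Y1=0, Y2=0.

g2 stuck-at-1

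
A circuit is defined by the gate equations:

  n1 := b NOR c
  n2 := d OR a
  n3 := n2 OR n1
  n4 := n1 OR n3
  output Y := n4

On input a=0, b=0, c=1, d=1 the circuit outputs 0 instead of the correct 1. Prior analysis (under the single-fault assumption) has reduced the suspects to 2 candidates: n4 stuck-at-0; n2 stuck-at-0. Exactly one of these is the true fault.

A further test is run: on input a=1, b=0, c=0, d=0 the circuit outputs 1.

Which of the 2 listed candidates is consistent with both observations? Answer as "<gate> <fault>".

Evaluate each candidate on input a=1, b=0, c=0, d=0:
  n4 stuck-at-0: n1=1, n2=1, n3=1, n4=0 [stuck-at-0] → 0 — eliminated
  n2 stuck-at-0: n1=1, n2=0 [stuck-at-0], n3=1, n4=1 → 1 — matches
Only n2 stuck-at-0 reproduces the observed 1.

n2 stuck-at-0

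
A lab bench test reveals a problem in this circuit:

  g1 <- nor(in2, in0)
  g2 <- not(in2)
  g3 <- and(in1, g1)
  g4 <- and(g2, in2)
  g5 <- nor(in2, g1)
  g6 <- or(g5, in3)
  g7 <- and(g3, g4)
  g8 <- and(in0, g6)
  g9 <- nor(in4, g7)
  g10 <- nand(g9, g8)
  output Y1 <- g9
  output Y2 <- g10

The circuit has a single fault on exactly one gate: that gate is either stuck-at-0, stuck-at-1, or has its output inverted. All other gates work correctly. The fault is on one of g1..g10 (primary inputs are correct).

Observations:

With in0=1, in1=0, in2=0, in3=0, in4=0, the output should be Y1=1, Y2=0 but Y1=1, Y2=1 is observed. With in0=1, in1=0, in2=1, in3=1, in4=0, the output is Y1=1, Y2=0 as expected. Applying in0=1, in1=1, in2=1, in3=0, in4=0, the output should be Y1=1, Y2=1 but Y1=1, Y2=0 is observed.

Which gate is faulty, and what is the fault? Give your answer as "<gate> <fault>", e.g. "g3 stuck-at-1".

g5 inverted output

Fault-free values for test 1 (in0=1, in1=0, in2=0, in3=0, in4=0): g1=0, g2=1, g3=0, g4=0, g5=1, g6=1, g7=0, g8=1, g9=1, g10=0, giving Y1=1, Y2=0. Observed Y1=1, Y2=1.
Test 1: faults giving observed Y1=1, Y2=1 are {g1 stuck-at-1, g1 inverted output, g5 stuck-at-0, g5 inverted output, g6 stuck-at-0, g6 inverted output, g8 stuck-at-0, g8 inverted output, g10 stuck-at-1, g10 inverted output}.
Test 2 (in0=1, in1=0, in2=1, in3=1, in4=0): fault-free g1=0, g2=0, g3=0, g4=0, g5=0, g6=1, g7=0, g8=1, g9=1, g10=0 → Y1=1, Y2=0; observed Y1=1, Y2=0. Eliminates g6 stuck-at-0, g6 inverted output, g8 stuck-at-0, g8 inverted output, g10 stuck-at-1, g10 inverted output.
Test 3 (in0=1, in1=1, in2=1, in3=0, in4=0): fault-free g1=0, g2=0, g3=0, g4=0, g5=0, g6=0, g7=0, g8=0, g9=1, g10=1 → Y1=1, Y2=1; observed Y1=1, Y2=0. Eliminates g1 stuck-at-1, g1 inverted output, g5 stuck-at-0.
Only g5 inverted output is consistent with every test.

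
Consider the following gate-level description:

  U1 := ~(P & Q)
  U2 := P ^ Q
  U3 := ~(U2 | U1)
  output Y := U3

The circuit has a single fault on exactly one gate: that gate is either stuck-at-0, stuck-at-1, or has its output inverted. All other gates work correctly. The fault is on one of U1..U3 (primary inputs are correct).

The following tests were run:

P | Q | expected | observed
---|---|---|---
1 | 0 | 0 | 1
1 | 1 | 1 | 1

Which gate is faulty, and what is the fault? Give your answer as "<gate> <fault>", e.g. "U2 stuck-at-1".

Fault-free values for test 1 (P=1, Q=0): U1=1, U2=1, U3=0, giving Y=0. Observed 1.
Test 1: faults giving observed 1 are {U3 stuck-at-1, U3 inverted output}.
Test 2 (P=1, Q=1): fault-free U1=0, U2=0, U3=1 → 1; observed 1. Eliminates U3 inverted output.
Only U3 stuck-at-1 is consistent with every test.

U3 stuck-at-1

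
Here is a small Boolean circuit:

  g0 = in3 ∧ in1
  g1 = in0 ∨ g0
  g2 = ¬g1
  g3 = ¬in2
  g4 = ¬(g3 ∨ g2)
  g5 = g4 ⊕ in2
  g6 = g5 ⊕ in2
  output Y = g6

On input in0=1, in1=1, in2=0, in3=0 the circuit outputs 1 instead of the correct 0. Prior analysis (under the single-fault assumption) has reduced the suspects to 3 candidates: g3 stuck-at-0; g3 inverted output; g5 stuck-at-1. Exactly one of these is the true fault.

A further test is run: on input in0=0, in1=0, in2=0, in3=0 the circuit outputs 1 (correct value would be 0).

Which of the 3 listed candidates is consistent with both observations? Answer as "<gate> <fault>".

g5 stuck-at-1

Evaluate each candidate on input in0=0, in1=0, in2=0, in3=0:
  g3 stuck-at-0: g0=0, g1=0, g2=1, g3=0 [stuck-at-0], g4=0, g5=0, g6=0 → 0 — eliminated
  g3 inverted output: g0=0, g1=0, g2=1, g3=0 [inverted output], g4=0, g5=0, g6=0 → 0 — eliminated
  g5 stuck-at-1: g0=0, g1=0, g2=1, g3=1, g4=0, g5=1 [stuck-at-1], g6=1 → 1 — matches
Only g5 stuck-at-1 reproduces the observed 1.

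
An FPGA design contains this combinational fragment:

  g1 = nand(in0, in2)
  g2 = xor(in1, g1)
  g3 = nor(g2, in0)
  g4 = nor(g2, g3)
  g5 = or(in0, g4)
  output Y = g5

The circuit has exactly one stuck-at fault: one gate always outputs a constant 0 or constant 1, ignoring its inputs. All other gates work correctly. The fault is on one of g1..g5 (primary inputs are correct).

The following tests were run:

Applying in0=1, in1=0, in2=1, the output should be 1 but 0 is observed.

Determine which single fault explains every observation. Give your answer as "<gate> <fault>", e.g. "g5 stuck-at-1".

g5 stuck-at-0

Fault-free values for test 1 (in0=1, in1=0, in2=1): g1=0, g2=0, g3=0, g4=1, g5=1, giving Y=1. Observed 0.
Test 1: faults giving observed 0 are {g5 stuck-at-0}.
Only g5 stuck-at-0 is consistent with every test.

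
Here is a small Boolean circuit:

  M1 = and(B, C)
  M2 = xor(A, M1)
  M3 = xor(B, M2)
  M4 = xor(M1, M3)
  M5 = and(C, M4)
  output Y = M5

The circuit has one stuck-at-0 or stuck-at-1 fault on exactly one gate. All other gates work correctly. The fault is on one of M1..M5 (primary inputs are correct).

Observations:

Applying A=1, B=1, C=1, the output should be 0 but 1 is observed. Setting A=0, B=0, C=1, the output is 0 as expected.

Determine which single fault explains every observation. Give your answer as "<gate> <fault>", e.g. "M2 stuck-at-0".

Fault-free values for test 1 (A=1, B=1, C=1): M1=1, M2=0, M3=1, M4=0, M5=0, giving Y=0. Observed 1.
Test 1: faults giving observed 1 are {M2 stuck-at-1, M3 stuck-at-0, M4 stuck-at-1, M5 stuck-at-1}.
Test 2 (A=0, B=0, C=1): fault-free M1=0, M2=0, M3=0, M4=0, M5=0 → 0; observed 0. Eliminates M2 stuck-at-1, M4 stuck-at-1, M5 stuck-at-1.
Only M3 stuck-at-0 is consistent with every test.

M3 stuck-at-0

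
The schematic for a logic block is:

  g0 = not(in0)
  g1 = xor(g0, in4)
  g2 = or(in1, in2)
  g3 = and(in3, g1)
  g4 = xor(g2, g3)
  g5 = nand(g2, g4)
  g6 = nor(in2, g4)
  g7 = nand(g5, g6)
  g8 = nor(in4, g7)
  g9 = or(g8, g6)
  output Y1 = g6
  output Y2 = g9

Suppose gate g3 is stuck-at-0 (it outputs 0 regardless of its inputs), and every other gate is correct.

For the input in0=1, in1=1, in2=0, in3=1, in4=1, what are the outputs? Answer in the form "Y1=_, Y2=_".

Y1=0, Y2=0

Propagate with g3 forced: g0=0, g1=1, g2=1, g3=0 [stuck-at-0], g4=1, g5=0, g6=0, g7=1, g8=0, g9=0.
So the outputs are Y1=0, Y2=0. (Without the fault they would be Y1=1, Y2=1.)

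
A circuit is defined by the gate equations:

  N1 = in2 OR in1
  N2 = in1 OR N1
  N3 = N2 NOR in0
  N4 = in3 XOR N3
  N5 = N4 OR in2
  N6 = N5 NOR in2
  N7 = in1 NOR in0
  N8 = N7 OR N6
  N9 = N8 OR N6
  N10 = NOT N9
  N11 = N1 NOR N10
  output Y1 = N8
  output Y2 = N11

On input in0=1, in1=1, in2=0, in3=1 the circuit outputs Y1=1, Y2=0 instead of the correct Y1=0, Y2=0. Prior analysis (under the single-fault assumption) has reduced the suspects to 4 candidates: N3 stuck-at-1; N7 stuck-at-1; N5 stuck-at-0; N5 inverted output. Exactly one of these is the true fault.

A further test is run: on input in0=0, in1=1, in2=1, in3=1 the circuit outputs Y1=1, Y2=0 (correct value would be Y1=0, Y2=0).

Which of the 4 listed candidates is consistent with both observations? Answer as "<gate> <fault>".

N7 stuck-at-1

Evaluate each candidate on input in0=0, in1=1, in2=1, in3=1:
  N3 stuck-at-1: N1=1, N2=1, N3=1 [stuck-at-1], N4=0, N5=1, N6=0, N7=0, N8=0, N9=0, N10=1, N11=0 → Y1=0, Y2=0 — eliminated
  N7 stuck-at-1: N1=1, N2=1, N3=0, N4=1, N5=1, N6=0, N7=1 [stuck-at-1], N8=1, N9=1, N10=0, N11=0 → Y1=1, Y2=0 — matches
  N5 stuck-at-0: N1=1, N2=1, N3=0, N4=1, N5=0 [stuck-at-0], N6=0, N7=0, N8=0, N9=0, N10=1, N11=0 → Y1=0, Y2=0 — eliminated
  N5 inverted output: N1=1, N2=1, N3=0, N4=1, N5=0 [inverted output], N6=0, N7=0, N8=0, N9=0, N10=1, N11=0 → Y1=0, Y2=0 — eliminated
Only N7 stuck-at-1 reproduces the observed Y1=1, Y2=0.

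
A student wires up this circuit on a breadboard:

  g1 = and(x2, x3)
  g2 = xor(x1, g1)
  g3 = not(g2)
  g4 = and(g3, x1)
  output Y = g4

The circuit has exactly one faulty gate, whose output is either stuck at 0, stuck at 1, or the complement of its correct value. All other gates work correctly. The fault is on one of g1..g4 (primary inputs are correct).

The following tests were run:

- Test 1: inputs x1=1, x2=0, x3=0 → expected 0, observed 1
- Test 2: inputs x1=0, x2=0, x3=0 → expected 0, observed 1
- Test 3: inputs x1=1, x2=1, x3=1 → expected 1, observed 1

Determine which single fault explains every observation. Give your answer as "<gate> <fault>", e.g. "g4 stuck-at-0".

Fault-free values for test 1 (x1=1, x2=0, x3=0): g1=0, g2=1, g3=0, g4=0, giving Y=0. Observed 1.
Test 1: faults giving observed 1 are {g1 stuck-at-1, g1 inverted output, g2 stuck-at-0, g2 inverted output, g3 stuck-at-1, g3 inverted output, g4 stuck-at-1, g4 inverted output}.
Test 2 (x1=0, x2=0, x3=0): fault-free g1=0, g2=0, g3=1, g4=0 → 0; observed 1. Eliminates g1 stuck-at-1, g1 inverted output, g2 stuck-at-0, g2 inverted output, g3 stuck-at-1, g3 inverted output.
Test 3 (x1=1, x2=1, x3=1): fault-free g1=1, g2=0, g3=1, g4=1 → 1; observed 1. Eliminates g4 inverted output.
Only g4 stuck-at-1 is consistent with every test.

g4 stuck-at-1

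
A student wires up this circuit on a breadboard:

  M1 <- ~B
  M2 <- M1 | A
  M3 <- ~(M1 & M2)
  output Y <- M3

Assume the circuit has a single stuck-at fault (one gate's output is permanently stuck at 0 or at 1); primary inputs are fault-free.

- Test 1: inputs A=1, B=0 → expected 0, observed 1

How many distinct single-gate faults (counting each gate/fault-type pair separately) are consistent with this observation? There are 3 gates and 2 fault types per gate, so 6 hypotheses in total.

3

Fault-free: M1=1, M2=1, M3=0 → 0. Observed 1.
  M1 stuck-at-0: output 1 ✓
  M1 stuck-at-1: output 0 ✗
  M2 stuck-at-0: output 1 ✓
  M2 stuck-at-1: output 0 ✗
  M3 stuck-at-0: output 0 ✗
  M3 stuck-at-1: output 1 ✓
Consistent faults: {M1 stuck-at-0, M2 stuck-at-0, M3 stuck-at-1} — 3 in all.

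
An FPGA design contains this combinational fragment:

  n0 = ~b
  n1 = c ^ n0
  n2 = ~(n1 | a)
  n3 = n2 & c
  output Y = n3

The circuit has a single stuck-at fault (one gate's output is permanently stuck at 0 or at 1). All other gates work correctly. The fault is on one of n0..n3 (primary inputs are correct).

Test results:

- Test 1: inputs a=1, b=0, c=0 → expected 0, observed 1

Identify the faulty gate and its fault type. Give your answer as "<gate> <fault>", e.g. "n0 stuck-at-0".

n3 stuck-at-1

Fault-free values for test 1 (a=1, b=0, c=0): n0=1, n1=1, n2=0, n3=0, giving Y=0. Observed 1.
Test 1: faults giving observed 1 are {n3 stuck-at-1}.
Only n3 stuck-at-1 is consistent with every test.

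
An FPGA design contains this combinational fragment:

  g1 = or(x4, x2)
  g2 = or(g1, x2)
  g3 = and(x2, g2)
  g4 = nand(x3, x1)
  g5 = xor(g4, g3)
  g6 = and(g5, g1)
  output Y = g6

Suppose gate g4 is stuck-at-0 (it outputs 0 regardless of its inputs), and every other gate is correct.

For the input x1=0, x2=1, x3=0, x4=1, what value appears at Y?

1

Propagate with g4 forced: g1=1, g2=1, g3=1, g4=0 [stuck-at-0], g5=1, g6=1.
So Y = 1. (Without the fault it would be 0.)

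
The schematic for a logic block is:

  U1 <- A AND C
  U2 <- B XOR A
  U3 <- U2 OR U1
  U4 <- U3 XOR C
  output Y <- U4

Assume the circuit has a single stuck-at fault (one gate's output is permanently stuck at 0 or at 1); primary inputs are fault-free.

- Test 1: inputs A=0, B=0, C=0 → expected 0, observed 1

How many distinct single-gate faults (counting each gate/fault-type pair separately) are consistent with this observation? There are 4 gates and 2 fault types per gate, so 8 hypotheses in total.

Fault-free: U1=0, U2=0, U3=0, U4=0 → 0. Observed 1.
  U1 stuck-at-0: output 0 ✗
  U1 stuck-at-1: output 1 ✓
  U2 stuck-at-0: output 0 ✗
  U2 stuck-at-1: output 1 ✓
  U3 stuck-at-0: output 0 ✗
  U3 stuck-at-1: output 1 ✓
  U4 stuck-at-0: output 0 ✗
  U4 stuck-at-1: output 1 ✓
Consistent faults: {U1 stuck-at-1, U2 stuck-at-1, U3 stuck-at-1, U4 stuck-at-1} — 4 in all.

4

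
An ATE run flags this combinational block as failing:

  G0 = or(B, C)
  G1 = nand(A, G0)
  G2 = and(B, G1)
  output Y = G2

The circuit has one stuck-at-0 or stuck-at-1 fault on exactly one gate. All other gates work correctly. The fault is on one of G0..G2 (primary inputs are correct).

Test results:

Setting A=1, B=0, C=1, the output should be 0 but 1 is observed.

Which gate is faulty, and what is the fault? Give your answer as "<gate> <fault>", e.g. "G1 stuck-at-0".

Fault-free values for test 1 (A=1, B=0, C=1): G0=1, G1=0, G2=0, giving Y=0. Observed 1.
Test 1: faults giving observed 1 are {G2 stuck-at-1}.
Only G2 stuck-at-1 is consistent with every test.

G2 stuck-at-1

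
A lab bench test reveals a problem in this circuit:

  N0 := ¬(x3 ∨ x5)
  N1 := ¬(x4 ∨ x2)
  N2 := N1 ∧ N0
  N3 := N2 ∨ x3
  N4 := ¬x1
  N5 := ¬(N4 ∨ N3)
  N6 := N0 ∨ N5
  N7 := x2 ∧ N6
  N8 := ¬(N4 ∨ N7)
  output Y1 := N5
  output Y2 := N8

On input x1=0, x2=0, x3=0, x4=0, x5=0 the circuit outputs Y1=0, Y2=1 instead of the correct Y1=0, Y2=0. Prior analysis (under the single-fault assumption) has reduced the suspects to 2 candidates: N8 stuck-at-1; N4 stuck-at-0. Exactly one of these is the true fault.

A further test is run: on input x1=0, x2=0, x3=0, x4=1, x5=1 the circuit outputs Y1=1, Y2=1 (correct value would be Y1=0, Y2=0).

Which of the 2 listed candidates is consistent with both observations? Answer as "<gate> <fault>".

N4 stuck-at-0

Evaluate each candidate on input x1=0, x2=0, x3=0, x4=1, x5=1:
  N8 stuck-at-1: N0=0, N1=0, N2=0, N3=0, N4=1, N5=0, N6=0, N7=0, N8=1 [stuck-at-1] → Y1=0, Y2=1 — eliminated
  N4 stuck-at-0: N0=0, N1=0, N2=0, N3=0, N4=0 [stuck-at-0], N5=1, N6=1, N7=0, N8=1 → Y1=1, Y2=1 — matches
Only N4 stuck-at-0 reproduces the observed Y1=1, Y2=1.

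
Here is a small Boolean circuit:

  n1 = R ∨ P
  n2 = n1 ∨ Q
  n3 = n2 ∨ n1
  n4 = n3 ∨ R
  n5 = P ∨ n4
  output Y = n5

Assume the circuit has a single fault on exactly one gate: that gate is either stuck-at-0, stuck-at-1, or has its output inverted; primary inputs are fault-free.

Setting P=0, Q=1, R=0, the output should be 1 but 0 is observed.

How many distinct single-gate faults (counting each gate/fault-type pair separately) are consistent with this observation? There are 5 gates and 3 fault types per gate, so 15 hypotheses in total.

Fault-free: n1=0, n2=1, n3=1, n4=1, n5=1 → 1. Observed 0.
  n1: none of the 3 fault types match ✗
  n2: stuck-at-0, inverted output ✓; others ✗
  n3: stuck-at-0, inverted output ✓; others ✗
  n4: stuck-at-0, inverted output ✓; others ✗
  n5: stuck-at-0, inverted output ✓; others ✗
Consistent faults: {n2 stuck-at-0, n2 inverted output, n3 stuck-at-0, n3 inverted output, n4 stuck-at-0, n4 inverted output, n5 stuck-at-0, n5 inverted output} — 8 in all.

8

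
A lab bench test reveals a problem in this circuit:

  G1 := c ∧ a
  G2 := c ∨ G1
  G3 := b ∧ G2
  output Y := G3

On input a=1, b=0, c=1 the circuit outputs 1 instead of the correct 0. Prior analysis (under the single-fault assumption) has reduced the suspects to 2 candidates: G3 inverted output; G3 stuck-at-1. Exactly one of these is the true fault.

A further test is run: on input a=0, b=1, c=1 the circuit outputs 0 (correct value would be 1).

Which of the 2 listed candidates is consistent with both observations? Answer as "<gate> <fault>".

Evaluate each candidate on input a=0, b=1, c=1:
  G3 inverted output: G1=0, G2=1, G3=0 [inverted output] → 0 — matches
  G3 stuck-at-1: G1=0, G2=1, G3=1 [stuck-at-1] → 1 — eliminated
Only G3 inverted output reproduces the observed 0.

G3 inverted output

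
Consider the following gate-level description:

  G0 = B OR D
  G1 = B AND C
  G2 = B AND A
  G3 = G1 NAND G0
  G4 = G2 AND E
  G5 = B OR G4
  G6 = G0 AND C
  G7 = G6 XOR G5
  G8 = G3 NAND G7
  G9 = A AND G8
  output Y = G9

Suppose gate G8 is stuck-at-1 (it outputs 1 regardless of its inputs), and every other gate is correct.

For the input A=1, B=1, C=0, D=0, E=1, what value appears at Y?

Propagate with G8 forced: G0=1, G1=0, G2=1, G3=1, G4=1, G5=1, G6=0, G7=1, G8=1 [stuck-at-1], G9=1.
So Y = 1. (Without the fault it would be 0.)

1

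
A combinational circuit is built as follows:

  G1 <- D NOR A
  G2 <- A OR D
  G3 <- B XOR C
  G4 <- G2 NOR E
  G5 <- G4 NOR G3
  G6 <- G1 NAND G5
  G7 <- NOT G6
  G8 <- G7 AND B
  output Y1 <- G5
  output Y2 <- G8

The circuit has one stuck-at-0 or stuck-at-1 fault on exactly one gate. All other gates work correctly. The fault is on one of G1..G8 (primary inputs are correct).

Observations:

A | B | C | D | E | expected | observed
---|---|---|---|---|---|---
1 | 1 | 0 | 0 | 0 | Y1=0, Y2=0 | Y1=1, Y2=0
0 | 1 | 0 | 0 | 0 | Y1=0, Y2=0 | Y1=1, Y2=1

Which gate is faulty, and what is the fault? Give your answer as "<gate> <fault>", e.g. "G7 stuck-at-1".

Fault-free values for test 1 (A=1, B=1, C=0, D=0, E=0): G1=0, G2=1, G3=1, G4=0, G5=0, G6=1, G7=0, G8=0, giving Y1=0, Y2=0. Observed Y1=1, Y2=0.
Test 1: faults giving observed Y1=1, Y2=0 are {G3 stuck-at-0, G5 stuck-at-1}.
Test 2 (A=0, B=1, C=0, D=0, E=0): fault-free G1=1, G2=0, G3=1, G4=1, G5=0, G6=1, G7=0, G8=0 → Y1=0, Y2=0; observed Y1=1, Y2=1. Eliminates G3 stuck-at-0.
Only G5 stuck-at-1 is consistent with every test.

G5 stuck-at-1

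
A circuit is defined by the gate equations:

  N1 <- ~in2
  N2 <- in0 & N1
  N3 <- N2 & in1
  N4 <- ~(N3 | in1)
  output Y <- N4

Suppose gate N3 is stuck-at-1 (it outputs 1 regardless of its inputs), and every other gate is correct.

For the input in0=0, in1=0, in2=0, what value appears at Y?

Propagate with N3 forced: N1=1, N2=0, N3=1 [stuck-at-1], N4=0.
So Y = 0. (Without the fault it would be 1.)

0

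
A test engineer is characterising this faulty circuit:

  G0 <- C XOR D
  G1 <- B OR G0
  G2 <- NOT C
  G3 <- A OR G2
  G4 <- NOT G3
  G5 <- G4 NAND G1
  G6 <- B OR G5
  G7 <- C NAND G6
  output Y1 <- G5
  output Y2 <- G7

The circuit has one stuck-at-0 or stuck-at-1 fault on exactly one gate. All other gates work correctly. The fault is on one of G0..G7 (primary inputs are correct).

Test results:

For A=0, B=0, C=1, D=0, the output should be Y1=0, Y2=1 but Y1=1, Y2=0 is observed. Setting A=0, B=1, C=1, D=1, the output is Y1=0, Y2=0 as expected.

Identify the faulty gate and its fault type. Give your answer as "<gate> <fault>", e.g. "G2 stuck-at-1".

Fault-free values for test 1 (A=0, B=0, C=1, D=0): G0=1, G1=1, G2=0, G3=0, G4=1, G5=0, G6=0, G7=1, giving Y1=0, Y2=1. Observed Y1=1, Y2=0.
Test 1: faults giving observed Y1=1, Y2=0 are {G0 stuck-at-0, G1 stuck-at-0, G2 stuck-at-1, G3 stuck-at-1, G4 stuck-at-0, G5 stuck-at-1}.
Test 2 (A=0, B=1, C=1, D=1): fault-free G0=0, G1=1, G2=0, G3=0, G4=1, G5=0, G6=1, G7=0 → Y1=0, Y2=0; observed Y1=0, Y2=0. Eliminates G1 stuck-at-0, G2 stuck-at-1, G3 stuck-at-1, G4 stuck-at-0, G5 stuck-at-1.
Only G0 stuck-at-0 is consistent with every test.

G0 stuck-at-0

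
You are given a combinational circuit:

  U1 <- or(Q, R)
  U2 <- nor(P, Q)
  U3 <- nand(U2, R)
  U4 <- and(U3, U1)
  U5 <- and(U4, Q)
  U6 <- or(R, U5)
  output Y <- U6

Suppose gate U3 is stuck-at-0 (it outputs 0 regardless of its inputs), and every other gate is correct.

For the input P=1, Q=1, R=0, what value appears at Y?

Propagate with U3 forced: U1=1, U2=0, U3=0 [stuck-at-0], U4=0, U5=0, U6=0.
So Y = 0. (Without the fault it would be 1.)

0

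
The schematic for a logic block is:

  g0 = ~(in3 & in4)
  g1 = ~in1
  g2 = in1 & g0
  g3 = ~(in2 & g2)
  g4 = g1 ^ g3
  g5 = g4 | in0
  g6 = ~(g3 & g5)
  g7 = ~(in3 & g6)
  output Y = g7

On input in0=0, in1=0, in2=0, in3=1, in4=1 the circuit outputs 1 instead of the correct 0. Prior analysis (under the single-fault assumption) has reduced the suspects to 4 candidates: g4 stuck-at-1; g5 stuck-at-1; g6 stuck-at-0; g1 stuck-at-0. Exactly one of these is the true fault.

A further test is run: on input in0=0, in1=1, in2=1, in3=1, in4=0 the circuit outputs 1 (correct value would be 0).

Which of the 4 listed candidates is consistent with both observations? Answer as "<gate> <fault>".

Evaluate each candidate on input in0=0, in1=1, in2=1, in3=1, in4=0:
  g4 stuck-at-1: g0=1, g1=0, g2=1, g3=0, g4=1 [stuck-at-1], g5=1, g6=1, g7=0 → 0 — eliminated
  g5 stuck-at-1: g0=1, g1=0, g2=1, g3=0, g4=0, g5=1 [stuck-at-1], g6=1, g7=0 → 0 — eliminated
  g6 stuck-at-0: g0=1, g1=0, g2=1, g3=0, g4=0, g5=0, g6=0 [stuck-at-0], g7=1 → 1 — matches
  g1 stuck-at-0: g0=1, g1=0 [stuck-at-0], g2=1, g3=0, g4=0, g5=0, g6=1, g7=0 → 0 — eliminated
Only g6 stuck-at-0 reproduces the observed 1.

g6 stuck-at-0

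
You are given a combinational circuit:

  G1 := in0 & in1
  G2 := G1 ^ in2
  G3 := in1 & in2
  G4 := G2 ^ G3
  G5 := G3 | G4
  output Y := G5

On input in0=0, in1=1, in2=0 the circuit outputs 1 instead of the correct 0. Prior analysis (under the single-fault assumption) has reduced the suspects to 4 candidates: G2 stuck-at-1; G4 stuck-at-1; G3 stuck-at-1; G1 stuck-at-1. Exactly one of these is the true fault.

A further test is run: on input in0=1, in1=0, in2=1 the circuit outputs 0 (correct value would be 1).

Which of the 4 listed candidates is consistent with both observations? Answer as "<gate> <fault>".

Evaluate each candidate on input in0=1, in1=0, in2=1:
  G2 stuck-at-1: G1=0, G2=1 [stuck-at-1], G3=0, G4=1, G5=1 → 1 — eliminated
  G4 stuck-at-1: G1=0, G2=1, G3=0, G4=1 [stuck-at-1], G5=1 → 1 — eliminated
  G3 stuck-at-1: G1=0, G2=1, G3=1 [stuck-at-1], G4=0, G5=1 → 1 — eliminated
  G1 stuck-at-1: G1=1 [stuck-at-1], G2=0, G3=0, G4=0, G5=0 → 0 — matches
Only G1 stuck-at-1 reproduces the observed 0.

G1 stuck-at-1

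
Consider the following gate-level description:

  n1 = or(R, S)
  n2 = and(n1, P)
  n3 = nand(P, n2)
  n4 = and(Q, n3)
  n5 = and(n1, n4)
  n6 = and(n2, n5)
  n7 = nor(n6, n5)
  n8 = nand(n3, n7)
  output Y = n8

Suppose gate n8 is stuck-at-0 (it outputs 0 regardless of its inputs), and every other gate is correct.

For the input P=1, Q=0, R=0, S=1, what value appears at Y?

Propagate with n8 forced: n1=1, n2=1, n3=0, n4=0, n5=0, n6=0, n7=1, n8=0 [stuck-at-0].
So Y = 0. (Without the fault it would be 1.)

0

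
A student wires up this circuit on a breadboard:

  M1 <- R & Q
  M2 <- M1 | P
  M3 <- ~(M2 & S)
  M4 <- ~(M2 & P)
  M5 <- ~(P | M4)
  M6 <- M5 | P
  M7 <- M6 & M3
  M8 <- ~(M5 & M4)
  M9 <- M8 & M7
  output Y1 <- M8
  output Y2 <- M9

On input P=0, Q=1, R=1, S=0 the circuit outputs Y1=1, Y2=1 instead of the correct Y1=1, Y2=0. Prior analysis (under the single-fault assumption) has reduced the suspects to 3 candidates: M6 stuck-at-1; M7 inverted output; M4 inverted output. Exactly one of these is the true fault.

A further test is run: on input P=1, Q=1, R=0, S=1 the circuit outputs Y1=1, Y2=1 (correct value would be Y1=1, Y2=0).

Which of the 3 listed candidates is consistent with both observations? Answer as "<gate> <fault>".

Evaluate each candidate on input P=1, Q=1, R=0, S=1:
  M6 stuck-at-1: M1=0, M2=1, M3=0, M4=0, M5=0, M6=1 [stuck-at-1], M7=0, M8=1, M9=0 → Y1=1, Y2=0 — eliminated
  M7 inverted output: M1=0, M2=1, M3=0, M4=0, M5=0, M6=1, M7=1 [inverted output], M8=1, M9=1 → Y1=1, Y2=1 — matches
  M4 inverted output: M1=0, M2=1, M3=0, M4=1 [inverted output], M5=0, M6=1, M7=0, M8=1, M9=0 → Y1=1, Y2=0 — eliminated
Only M7 inverted output reproduces the observed Y1=1, Y2=1.

M7 inverted output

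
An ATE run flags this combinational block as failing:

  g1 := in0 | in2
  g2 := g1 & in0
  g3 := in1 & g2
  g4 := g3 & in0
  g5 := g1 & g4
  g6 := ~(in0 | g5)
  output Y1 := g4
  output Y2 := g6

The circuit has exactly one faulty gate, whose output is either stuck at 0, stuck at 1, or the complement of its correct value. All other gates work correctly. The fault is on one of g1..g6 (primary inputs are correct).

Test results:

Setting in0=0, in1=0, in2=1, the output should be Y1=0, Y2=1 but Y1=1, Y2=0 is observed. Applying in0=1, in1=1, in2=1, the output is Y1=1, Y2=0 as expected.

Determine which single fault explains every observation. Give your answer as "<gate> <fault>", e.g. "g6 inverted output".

g4 stuck-at-1

Fault-free values for test 1 (in0=0, in1=0, in2=1): g1=1, g2=0, g3=0, g4=0, g5=0, g6=1, giving Y1=0, Y2=1. Observed Y1=1, Y2=0.
Test 1: faults giving observed Y1=1, Y2=0 are {g4 stuck-at-1, g4 inverted output}.
Test 2 (in0=1, in1=1, in2=1): fault-free g1=1, g2=1, g3=1, g4=1, g5=1, g6=0 → Y1=1, Y2=0; observed Y1=1, Y2=0. Eliminates g4 inverted output.
Only g4 stuck-at-1 is consistent with every test.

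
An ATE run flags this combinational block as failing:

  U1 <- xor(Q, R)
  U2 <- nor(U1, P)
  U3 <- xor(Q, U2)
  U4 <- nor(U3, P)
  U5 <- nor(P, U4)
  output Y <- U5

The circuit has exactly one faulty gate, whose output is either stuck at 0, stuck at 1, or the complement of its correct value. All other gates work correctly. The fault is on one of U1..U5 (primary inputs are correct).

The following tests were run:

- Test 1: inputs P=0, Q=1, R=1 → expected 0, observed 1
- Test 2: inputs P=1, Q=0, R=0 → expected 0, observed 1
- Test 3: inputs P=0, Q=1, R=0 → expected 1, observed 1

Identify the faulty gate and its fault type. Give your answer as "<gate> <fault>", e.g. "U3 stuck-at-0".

Fault-free values for test 1 (P=0, Q=1, R=1): U1=0, U2=1, U3=0, U4=1, U5=0, giving Y=0. Observed 1.
Test 1: faults giving observed 1 are {U1 stuck-at-1, U1 inverted output, U2 stuck-at-0, U2 inverted output, U3 stuck-at-1, U3 inverted output, U4 stuck-at-0, U4 inverted output, U5 stuck-at-1, U5 inverted output}.
Test 2 (P=1, Q=0, R=0): fault-free U1=0, U2=0, U3=0, U4=0, U5=0 → 0; observed 1. Eliminates U1 stuck-at-1, U1 inverted output, U2 stuck-at-0, U2 inverted output, U3 stuck-at-1, U3 inverted output, U4 stuck-at-0, U4 inverted output.
Test 3 (P=0, Q=1, R=0): fault-free U1=1, U2=0, U3=1, U4=0, U5=1 → 1; observed 1. Eliminates U5 inverted output.
Only U5 stuck-at-1 is consistent with every test.

U5 stuck-at-1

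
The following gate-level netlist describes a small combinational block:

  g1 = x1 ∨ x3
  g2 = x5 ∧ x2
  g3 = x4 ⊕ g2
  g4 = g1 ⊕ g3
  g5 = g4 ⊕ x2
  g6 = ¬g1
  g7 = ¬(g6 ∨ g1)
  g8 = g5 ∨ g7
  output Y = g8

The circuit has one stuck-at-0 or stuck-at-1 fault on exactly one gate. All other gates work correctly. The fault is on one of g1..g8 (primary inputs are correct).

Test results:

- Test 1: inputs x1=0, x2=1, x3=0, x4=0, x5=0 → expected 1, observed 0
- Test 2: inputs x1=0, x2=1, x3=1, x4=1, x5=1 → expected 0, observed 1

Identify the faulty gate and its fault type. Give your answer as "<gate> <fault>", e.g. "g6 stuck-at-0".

g3 stuck-at-1

Fault-free values for test 1 (x1=0, x2=1, x3=0, x4=0, x5=0): g1=0, g2=0, g3=0, g4=0, g5=1, g6=1, g7=0, g8=1, giving Y=1. Observed 0.
Test 1: faults giving observed 0 are {g1 stuck-at-1, g2 stuck-at-1, g3 stuck-at-1, g4 stuck-at-1, g5 stuck-at-0, g8 stuck-at-0}.
Test 2 (x1=0, x2=1, x3=1, x4=1, x5=1): fault-free g1=1, g2=1, g3=0, g4=1, g5=0, g6=0, g7=0, g8=0 → 0; observed 1. Eliminates g1 stuck-at-1, g2 stuck-at-1, g4 stuck-at-1, g5 stuck-at-0, g8 stuck-at-0.
Only g3 stuck-at-1 is consistent with every test.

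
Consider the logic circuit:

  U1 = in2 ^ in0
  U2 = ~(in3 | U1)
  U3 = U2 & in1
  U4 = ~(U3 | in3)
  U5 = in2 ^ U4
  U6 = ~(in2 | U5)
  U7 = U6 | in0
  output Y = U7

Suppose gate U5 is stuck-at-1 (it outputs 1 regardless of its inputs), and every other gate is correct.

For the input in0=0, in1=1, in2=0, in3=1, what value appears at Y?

0

Propagate with U5 forced: U1=0, U2=0, U3=0, U4=0, U5=1 [stuck-at-1], U6=0, U7=0.
So Y = 0. (Without the fault it would be 1.)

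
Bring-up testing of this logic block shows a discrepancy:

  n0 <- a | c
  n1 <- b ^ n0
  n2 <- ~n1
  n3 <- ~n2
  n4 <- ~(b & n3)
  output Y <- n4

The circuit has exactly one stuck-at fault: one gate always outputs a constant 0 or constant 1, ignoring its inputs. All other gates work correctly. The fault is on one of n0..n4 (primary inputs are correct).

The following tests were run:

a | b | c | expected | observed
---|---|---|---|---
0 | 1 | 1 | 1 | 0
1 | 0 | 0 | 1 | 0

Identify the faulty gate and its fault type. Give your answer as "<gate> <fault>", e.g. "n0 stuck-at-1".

Fault-free values for test 1 (a=0, b=1, c=1): n0=1, n1=0, n2=1, n3=0, n4=1, giving Y=1. Observed 0.
Test 1: faults giving observed 0 are {n0 stuck-at-0, n1 stuck-at-1, n2 stuck-at-0, n3 stuck-at-1, n4 stuck-at-0}.
Test 2 (a=1, b=0, c=0): fault-free n0=1, n1=1, n2=0, n3=1, n4=1 → 1; observed 0. Eliminates n0 stuck-at-0, n1 stuck-at-1, n2 stuck-at-0, n3 stuck-at-1.
Only n4 stuck-at-0 is consistent with every test.

n4 stuck-at-0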